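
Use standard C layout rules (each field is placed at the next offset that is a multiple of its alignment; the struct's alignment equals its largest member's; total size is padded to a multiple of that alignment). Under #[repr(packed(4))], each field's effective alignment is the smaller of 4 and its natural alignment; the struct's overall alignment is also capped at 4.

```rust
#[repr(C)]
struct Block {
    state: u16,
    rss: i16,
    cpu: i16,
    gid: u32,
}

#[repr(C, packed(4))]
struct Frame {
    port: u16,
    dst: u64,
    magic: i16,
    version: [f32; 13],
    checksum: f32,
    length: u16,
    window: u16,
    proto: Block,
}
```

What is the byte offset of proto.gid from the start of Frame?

Block: 0..2  state  (2B, 2-aligned); 2..4  rss  (2B, 2-aligned); 4..6  cpu  (2B, 2-aligned); 6..8  -- padding (2B); 8..12  gid  (4B, 4-aligned); sizeof = 12, alignof = 4
0..2  port  (2B, 2-aligned)
2..4  -- padding (2B)
4..12  dst  (8B, 4-aligned)
12..14  magic  (2B, 2-aligned)
14..16  -- padding (2B)
16..68  version  (52B, 4-aligned)
68..72  checksum  (4B, 4-aligned)
72..74  length  (2B, 2-aligned)
74..76  window  (2B, 2-aligned)
76..88  proto  (12B, 4-aligned)
within Block: gid at 8
76 + 8 = 84

84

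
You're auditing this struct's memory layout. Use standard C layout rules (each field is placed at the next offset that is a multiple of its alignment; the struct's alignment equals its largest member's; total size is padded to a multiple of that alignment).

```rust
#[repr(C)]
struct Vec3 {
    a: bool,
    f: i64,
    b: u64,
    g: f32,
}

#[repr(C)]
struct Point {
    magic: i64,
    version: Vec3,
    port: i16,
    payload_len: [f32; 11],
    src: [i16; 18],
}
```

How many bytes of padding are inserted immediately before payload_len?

Vec3: a at 0 (size 1, align 1) → ends 1; pad 7 to align 8 for f; f at 8 (size 8, align 8) → ends 16; b at 16 (size 8, align 8) → ends 24; g at 24 (size 4, align 4) → ends 28; tail pad 4 to reach multiple of 8; total 32 bytes, alignment 8
magic at 0 (size 8, align 8) → ends 8
version at 8 (size 32, align 8) → ends 40
port at 40 (size 2, align 2) → ends 42
pad 2 to align 4 for payload_len
payload_len at 44 (size 44, align 4) → ends 88

2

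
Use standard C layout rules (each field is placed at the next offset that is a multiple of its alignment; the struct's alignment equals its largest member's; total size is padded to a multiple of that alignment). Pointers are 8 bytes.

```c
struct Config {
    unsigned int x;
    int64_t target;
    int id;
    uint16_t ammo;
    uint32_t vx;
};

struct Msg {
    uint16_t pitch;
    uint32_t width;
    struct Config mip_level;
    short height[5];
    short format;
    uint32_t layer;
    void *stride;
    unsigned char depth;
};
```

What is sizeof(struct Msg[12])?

864

Config: @0: x [4B, align 4] → 4; +4 pad (align 8); @8: target [8B, align 8] → 16; @16: id [4B, align 4] → 20; @20: ammo [2B, align 2] → 22; +2 pad (align 4); @24: vx [4B, align 4] → 28; +4 tail pad (align 8); size 32, align 8
@0: pitch [2B, align 2] → 2
+2 pad (align 4)
@4: width [4B, align 4] → 8
@8: mip_level [32B, align 8] → 40
@40: height [10B, align 2] → 50
@50: format [2B, align 2] → 52
@52: layer [4B, align 4] → 56
@56: stride [8B, align 8] → 64
@64: depth [1B, align 1] → 65
+7 tail pad (align 8)
size 72, align 8
array of 12: 12 × 72 = 864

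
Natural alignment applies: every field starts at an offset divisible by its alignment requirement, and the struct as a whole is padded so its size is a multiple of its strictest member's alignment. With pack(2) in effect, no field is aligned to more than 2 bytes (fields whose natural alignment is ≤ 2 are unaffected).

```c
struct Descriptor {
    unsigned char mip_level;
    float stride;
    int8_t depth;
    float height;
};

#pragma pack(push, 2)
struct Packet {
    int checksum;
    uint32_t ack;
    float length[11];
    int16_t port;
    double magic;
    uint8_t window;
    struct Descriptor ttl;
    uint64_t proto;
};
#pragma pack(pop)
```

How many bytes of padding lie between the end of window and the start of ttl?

1

Descriptor: 0..1  mip_level  (1B, 1-aligned); 1..4  -- padding (3B); 4..8  stride  (4B, 4-aligned); 8..9  depth  (1B, 1-aligned); 9..12  -- padding (3B); 12..16  height  (4B, 4-aligned); sizeof = 16, alignof = 4
0..4  checksum  (4B, 2-aligned)
4..8  ack  (4B, 2-aligned)
8..52  length  (44B, 2-aligned)
52..54  port  (2B, 2-aligned)
54..62  magic  (8B, 2-aligned)
62..63  window  (1B, 1-aligned)
63..64  -- padding (1B)
64..80  ttl  (16B, 2-aligned)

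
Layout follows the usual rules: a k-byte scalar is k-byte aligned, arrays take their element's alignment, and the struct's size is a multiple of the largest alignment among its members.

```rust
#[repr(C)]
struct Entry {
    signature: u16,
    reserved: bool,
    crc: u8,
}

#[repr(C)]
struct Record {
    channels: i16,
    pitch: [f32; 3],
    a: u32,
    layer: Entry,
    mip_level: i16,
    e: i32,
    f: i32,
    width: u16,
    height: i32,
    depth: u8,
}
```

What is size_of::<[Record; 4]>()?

192

Entry: 0..2  signature  (2B, 2-aligned); 2..3  reserved  (1B, 1-aligned); 3..4  crc  (1B, 1-aligned); sizeof = 4, alignof = 2
0..2  channels  (2B, 2-aligned)
2..4  -- padding (2B)
4..16  pitch  (12B, 4-aligned)
16..20  a  (4B, 4-aligned)
20..24  layer  (4B, 2-aligned)
24..26  mip_level  (2B, 2-aligned)
26..28  -- padding (2B)
28..32  e  (4B, 4-aligned)
32..36  f  (4B, 4-aligned)
36..38  width  (2B, 2-aligned)
38..40  -- padding (2B)
40..44  height  (4B, 4-aligned)
44..45  depth  (1B, 1-aligned)
45..48  -- tail padding (3B)
sizeof = 48, alignof = 4
array of 4: 4 × 48 = 192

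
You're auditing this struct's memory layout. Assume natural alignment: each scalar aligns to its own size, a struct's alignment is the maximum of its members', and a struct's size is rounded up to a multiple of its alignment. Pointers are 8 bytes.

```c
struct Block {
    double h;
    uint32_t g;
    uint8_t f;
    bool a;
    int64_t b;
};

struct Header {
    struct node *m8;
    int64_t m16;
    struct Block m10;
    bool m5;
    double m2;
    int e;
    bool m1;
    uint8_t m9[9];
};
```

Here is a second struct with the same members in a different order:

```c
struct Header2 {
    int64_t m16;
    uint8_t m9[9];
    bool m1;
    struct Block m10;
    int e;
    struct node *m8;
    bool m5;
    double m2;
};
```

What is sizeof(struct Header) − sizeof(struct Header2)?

-8

Block: @0: h [8B, align 8] → 8; @8: g [4B, align 4] → 12; @12: f [1B, align 1] → 13; @13: a [1B, align 1] → 14; +2 pad (align 8); @16: b [8B, align 8] → 24; size 24, align 8
@0: m8 [8B, align 8] → 8
@8: m16 [8B, align 8] → 16
@16: m10 [24B, align 8] → 40
@40: m5 [1B, align 1] → 41
+7 pad (align 8)
@48: m2 [8B, align 8] → 56
@56: e [4B, align 4] → 60
@60: m1 [1B, align 1] → 61
@61: m9 [9B, align 1] → 70
+2 tail pad (align 8)
size 72, align 8
— Header2 —
@0: m16 [8B, align 8] → 8
@8: m9 [9B, align 1] → 17
@17: m1 [1B, align 1] → 18
+6 pad (align 8)
@24: m10 [24B, align 8] → 48
@48: e [4B, align 4] → 52
+4 pad (align 8)
@56: m8 [8B, align 8] → 64
@64: m5 [1B, align 1] → 65
+7 pad (align 8)
@72: m2 [8B, align 8] → 80
size 80, align 8
72 − 80 = -8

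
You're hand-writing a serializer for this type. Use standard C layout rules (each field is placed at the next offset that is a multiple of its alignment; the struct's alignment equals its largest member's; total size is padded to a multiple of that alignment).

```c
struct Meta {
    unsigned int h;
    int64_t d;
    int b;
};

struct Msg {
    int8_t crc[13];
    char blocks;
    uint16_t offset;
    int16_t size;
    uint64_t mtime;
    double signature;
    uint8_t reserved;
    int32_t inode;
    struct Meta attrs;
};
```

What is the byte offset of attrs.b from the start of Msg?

Meta: @0: h [4B, align 4] → 4; +4 pad (align 8); @8: d [8B, align 8] → 16; @16: b [4B, align 4] → 20; +4 tail pad (align 8); size 24, align 8
@0: crc [13B, align 1] → 13
@13: blocks [1B, align 1] → 14
@14: offset [2B, align 2] → 16
@16: size [2B, align 2] → 18
+6 pad (align 8)
@24: mtime [8B, align 8] → 32
@32: signature [8B, align 8] → 40
@40: reserved [1B, align 1] → 41
+3 pad (align 4)
@44: inode [4B, align 4] → 48
@48: attrs [24B, align 8] → 72
within Meta: b at 16
48 + 16 = 64

64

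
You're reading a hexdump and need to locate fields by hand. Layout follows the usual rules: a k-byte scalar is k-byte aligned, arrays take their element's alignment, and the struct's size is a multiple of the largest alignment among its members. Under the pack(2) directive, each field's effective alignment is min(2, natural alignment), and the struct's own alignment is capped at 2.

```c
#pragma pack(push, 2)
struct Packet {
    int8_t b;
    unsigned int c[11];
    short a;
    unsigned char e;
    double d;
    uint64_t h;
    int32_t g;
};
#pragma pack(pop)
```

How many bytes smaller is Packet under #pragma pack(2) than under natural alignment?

natural layout:
  0..1  b  (1B, 1-aligned)
  1..4  -- padding (3B)
  4..48  c  (44B, 4-aligned)
  48..50  a  (2B, 2-aligned)
  50..51  e  (1B, 1-aligned)
  51..56  -- padding (5B)
  56..64  d  (8B, 8-aligned)
  64..72  h  (8B, 8-aligned)
  72..76  g  (4B, 4-aligned)
  76..80  -- tail padding (4B)
  sizeof = 80, alignof = 8
packed(2) layout:
  0..1  b  (1B, 1-aligned)
  1..2  -- padding (1B)
  2..46  c  (44B, 2-aligned)
  46..48  a  (2B, 2-aligned)
  48..49  e  (1B, 1-aligned)
  49..50  -- padding (1B)
  50..58  d  (8B, 2-aligned)
  58..66  h  (8B, 2-aligned)
  66..70  g  (4B, 2-aligned)
  sizeof = 70, alignof = 2
80 − 70 = 10

10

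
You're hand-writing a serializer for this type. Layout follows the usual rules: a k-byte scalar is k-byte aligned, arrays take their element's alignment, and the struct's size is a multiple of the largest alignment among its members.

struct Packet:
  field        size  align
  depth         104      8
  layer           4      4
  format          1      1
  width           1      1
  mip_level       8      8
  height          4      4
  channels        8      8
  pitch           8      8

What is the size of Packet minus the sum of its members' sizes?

0..104  depth  (104B, 8-aligned)
104..108  layer  (4B, 4-aligned)
108..109  format  (1B, 1-aligned)
109..110  width  (1B, 1-aligned)
110..112  -- padding (2B)
112..120  mip_level  (8B, 8-aligned)
120..124  height  (4B, 4-aligned)
124..128  -- padding (4B)
128..136  channels  (8B, 8-aligned)
136..144  pitch  (8B, 8-aligned)
sizeof = 144, alignof = 8
data bytes 138, size 144 → padding 6

6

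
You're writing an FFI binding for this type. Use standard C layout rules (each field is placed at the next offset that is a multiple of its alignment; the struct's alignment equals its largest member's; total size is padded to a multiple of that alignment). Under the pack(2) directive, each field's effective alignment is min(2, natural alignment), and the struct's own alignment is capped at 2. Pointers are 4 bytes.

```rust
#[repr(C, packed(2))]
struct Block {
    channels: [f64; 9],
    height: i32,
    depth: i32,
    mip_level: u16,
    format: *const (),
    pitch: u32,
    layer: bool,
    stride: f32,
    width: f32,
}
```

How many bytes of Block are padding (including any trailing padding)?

@0: channels [72B, align 2] → 72
@72: height [4B, align 2] → 76
@76: depth [4B, align 2] → 80
@80: mip_level [2B, align 2] → 82
@82: format [4B, align 2] → 86
@86: pitch [4B, align 2] → 90
@90: layer [1B, align 1] → 91
+1 pad (align 2)
@92: stride [4B, align 2] → 96
@96: width [4B, align 2] → 100
size 100, align 2
data bytes 99, size 100 → padding 1

1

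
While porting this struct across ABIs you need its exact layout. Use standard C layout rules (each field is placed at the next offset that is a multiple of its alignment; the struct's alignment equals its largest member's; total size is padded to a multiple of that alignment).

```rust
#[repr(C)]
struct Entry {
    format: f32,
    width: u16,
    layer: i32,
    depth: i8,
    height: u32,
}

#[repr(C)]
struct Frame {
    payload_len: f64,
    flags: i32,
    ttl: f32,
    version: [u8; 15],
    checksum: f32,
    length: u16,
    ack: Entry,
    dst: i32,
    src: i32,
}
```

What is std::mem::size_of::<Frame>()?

72 bytes

Entry: format at 0 (size 4, align 4) → ends 4; width at 4 (size 2, align 2) → ends 6; pad 2 to align 4 for layer; layer at 8 (size 4, align 4) → ends 12; depth at 12 (size 1, align 1) → ends 13; pad 3 to align 4 for height; height at 16 (size 4, align 4) → ends 20; total 20 bytes, alignment 4
payload_len at 0 (size 8, align 8) → ends 8
flags at 8 (size 4, align 4) → ends 12
ttl at 12 (size 4, align 4) → ends 16
version at 16 (size 15, align 1) → ends 31
pad 1 to align 4 for checksum
checksum at 32 (size 4, align 4) → ends 36
length at 36 (size 2, align 2) → ends 38
pad 2 to align 4 for ack
ack at 40 (size 20, align 4) → ends 60
dst at 60 (size 4, align 4) → ends 64
src at 64 (size 4, align 4) → ends 68
tail pad 4 to reach multiple of 8
total 72 bytes, alignment 8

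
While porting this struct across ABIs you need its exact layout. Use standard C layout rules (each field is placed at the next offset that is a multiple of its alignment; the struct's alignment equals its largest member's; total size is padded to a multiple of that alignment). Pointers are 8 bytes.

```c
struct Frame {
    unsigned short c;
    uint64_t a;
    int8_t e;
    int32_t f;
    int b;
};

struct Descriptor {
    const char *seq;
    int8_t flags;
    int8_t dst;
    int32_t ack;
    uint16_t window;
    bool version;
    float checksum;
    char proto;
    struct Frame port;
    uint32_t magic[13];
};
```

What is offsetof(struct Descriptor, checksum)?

20

Frame: c at 0 (size 2, align 2) → ends 2; pad 6 to align 8 for a; a at 8 (size 8, align 8) → ends 16; e at 16 (size 1, align 1) → ends 17; pad 3 to align 4 for f; f at 20 (size 4, align 4) → ends 24; b at 24 (size 4, align 4) → ends 28; tail pad 4 to reach multiple of 8; total 32 bytes, alignment 8
seq at 0 (size 8, align 8) → ends 8
flags at 8 (size 1, align 1) → ends 9
dst at 9 (size 1, align 1) → ends 10
pad 2 to align 4 for ack
ack at 12 (size 4, align 4) → ends 16
window at 16 (size 2, align 2) → ends 18
version at 18 (size 1, align 1) → ends 19
pad 1 to align 4 for checksum
checksum at 20 (size 4, align 4) → ends 24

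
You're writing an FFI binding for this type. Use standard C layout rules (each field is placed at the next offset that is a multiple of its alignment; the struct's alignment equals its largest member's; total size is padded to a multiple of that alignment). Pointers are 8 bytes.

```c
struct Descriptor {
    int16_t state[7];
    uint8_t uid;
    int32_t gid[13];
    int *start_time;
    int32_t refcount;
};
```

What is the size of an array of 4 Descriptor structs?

352

0..14  state  (14B, 2-aligned)
14..15  uid  (1B, 1-aligned)
15..16  -- padding (1B)
16..68  gid  (52B, 4-aligned)
68..72  -- padding (4B)
72..80  start_time  (8B, 8-aligned)
80..84  refcount  (4B, 4-aligned)
84..88  -- tail padding (4B)
sizeof = 88, alignof = 8
array of 4: 4 × 88 = 352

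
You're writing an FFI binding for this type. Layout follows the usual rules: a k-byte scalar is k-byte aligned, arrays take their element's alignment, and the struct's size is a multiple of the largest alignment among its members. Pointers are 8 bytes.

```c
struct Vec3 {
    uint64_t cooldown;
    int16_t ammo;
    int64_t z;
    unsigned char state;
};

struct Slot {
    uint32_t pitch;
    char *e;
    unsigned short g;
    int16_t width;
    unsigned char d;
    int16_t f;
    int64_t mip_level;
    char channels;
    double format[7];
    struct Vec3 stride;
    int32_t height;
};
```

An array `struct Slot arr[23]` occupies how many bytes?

3128

Vec3: cooldown at 0 (size 8, align 8) → ends 8; ammo at 8 (size 2, align 2) → ends 10; pad 6 to align 8 for z; z at 16 (size 8, align 8) → ends 24; state at 24 (size 1, align 1) → ends 25; tail pad 7 to reach multiple of 8; total 32 bytes, alignment 8
pitch at 0 (size 4, align 4) → ends 4
pad 4 to align 8 for e
e at 8 (size 8, align 8) → ends 16
g at 16 (size 2, align 2) → ends 18
width at 18 (size 2, align 2) → ends 20
d at 20 (size 1, align 1) → ends 21
pad 1 to align 2 for f
f at 22 (size 2, align 2) → ends 24
mip_level at 24 (size 8, align 8) → ends 32
channels at 32 (size 1, align 1) → ends 33
pad 7 to align 8 for format
format at 40 (size 56, align 8) → ends 96
stride at 96 (size 32, align 8) → ends 128
height at 128 (size 4, align 4) → ends 132
tail pad 4 to reach multiple of 8
total 136 bytes, alignment 8
array of 23: 23 × 136 = 3128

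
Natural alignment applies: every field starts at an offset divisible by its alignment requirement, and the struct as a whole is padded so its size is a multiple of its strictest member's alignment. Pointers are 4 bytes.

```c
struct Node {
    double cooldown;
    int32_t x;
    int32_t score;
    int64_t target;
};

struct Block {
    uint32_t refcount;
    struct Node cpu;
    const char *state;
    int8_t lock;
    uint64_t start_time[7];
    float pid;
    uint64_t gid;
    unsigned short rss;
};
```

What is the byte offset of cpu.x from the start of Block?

16

Node: cooldown at 0 (size 8, align 8) → ends 8; x at 8 (size 4, align 4) → ends 12; score at 12 (size 4, align 4) → ends 16; target at 16 (size 8, align 8) → ends 24; total 24 bytes, alignment 8
refcount at 0 (size 4, align 4) → ends 4
pad 4 to align 8 for cpu
cpu at 8 (size 24, align 8) → ends 32
within Node: x at 8
8 + 8 = 16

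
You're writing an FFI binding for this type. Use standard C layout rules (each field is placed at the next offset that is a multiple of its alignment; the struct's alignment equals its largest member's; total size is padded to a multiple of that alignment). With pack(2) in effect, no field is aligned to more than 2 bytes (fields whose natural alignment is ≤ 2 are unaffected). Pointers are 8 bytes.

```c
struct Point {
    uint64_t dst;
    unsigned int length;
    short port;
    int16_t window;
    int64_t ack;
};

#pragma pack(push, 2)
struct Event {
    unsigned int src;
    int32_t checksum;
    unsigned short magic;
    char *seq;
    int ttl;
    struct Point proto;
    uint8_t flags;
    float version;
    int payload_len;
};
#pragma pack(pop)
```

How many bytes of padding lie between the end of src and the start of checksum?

0

Point: dst at 0 (size 8, align 8) → ends 8; length at 8 (size 4, align 4) → ends 12; port at 12 (size 2, align 2) → ends 14; window at 14 (size 2, align 2) → ends 16; ack at 16 (size 8, align 8) → ends 24; total 24 bytes, alignment 8
src at 0 (size 4, align 2) → ends 4
checksum at 4 (size 4, align 2) → ends 8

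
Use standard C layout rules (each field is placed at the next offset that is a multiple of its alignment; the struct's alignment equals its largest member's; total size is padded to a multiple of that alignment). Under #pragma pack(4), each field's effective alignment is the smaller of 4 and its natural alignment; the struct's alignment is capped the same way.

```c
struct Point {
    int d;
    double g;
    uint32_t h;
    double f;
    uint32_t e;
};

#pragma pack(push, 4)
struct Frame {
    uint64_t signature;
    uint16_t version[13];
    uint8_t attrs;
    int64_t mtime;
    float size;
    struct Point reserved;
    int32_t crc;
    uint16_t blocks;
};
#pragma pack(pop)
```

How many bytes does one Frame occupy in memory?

96

Point: @0: d [4B, align 4] → 4; +4 pad (align 8); @8: g [8B, align 8] → 16; @16: h [4B, align 4] → 20; +4 pad (align 8); @24: f [8B, align 8] → 32; @32: e [4B, align 4] → 36; +4 tail pad (align 8); size 40, align 8
@0: signature [8B, align 4] → 8
@8: version [26B, align 2] → 34
@34: attrs [1B, align 1] → 35
+1 pad (align 4)
@36: mtime [8B, align 4] → 44
@44: size [4B, align 4] → 48
@48: reserved [40B, align 4] → 88
@88: crc [4B, align 4] → 92
@92: blocks [2B, align 2] → 94
+2 tail pad (align 4)
size 96, align 4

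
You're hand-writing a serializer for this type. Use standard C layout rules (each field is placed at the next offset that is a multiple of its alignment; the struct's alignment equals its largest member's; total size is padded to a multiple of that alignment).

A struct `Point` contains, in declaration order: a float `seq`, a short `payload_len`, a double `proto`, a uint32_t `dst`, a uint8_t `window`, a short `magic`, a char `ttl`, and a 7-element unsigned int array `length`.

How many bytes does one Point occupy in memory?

56 bytes

0..4  seq  (4B, 4-aligned)
4..6  payload_len  (2B, 2-aligned)
6..8  -- padding (2B)
8..16  proto  (8B, 8-aligned)
16..20  dst  (4B, 4-aligned)
20..21  window  (1B, 1-aligned)
21..22  -- padding (1B)
22..24  magic  (2B, 2-aligned)
24..25  ttl  (1B, 1-aligned)
25..28  -- padding (3B)
28..56  length  (28B, 4-aligned)
sizeof = 56, alignof = 8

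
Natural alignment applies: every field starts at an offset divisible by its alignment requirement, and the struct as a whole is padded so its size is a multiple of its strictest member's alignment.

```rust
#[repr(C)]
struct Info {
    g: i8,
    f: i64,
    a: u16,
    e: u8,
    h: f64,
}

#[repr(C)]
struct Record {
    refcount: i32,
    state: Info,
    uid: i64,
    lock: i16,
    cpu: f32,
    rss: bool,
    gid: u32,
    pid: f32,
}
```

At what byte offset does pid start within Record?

64

Info: @0: g [1B, align 1] → 1; +7 pad (align 8); @8: f [8B, align 8] → 16; @16: a [2B, align 2] → 18; @18: e [1B, align 1] → 19; +5 pad (align 8); @24: h [8B, align 8] → 32; size 32, align 8
@0: refcount [4B, align 4] → 4
+4 pad (align 8)
@8: state [32B, align 8] → 40
@40: uid [8B, align 8] → 48
@48: lock [2B, align 2] → 50
+2 pad (align 4)
@52: cpu [4B, align 4] → 56
@56: rss [1B, align 1] → 57
+3 pad (align 4)
@60: gid [4B, align 4] → 64
@64: pid [4B, align 4] → 68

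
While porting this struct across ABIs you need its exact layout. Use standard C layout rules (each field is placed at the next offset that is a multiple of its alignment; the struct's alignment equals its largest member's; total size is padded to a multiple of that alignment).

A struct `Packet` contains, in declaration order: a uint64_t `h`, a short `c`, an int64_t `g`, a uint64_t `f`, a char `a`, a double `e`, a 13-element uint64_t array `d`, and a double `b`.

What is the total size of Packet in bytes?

160 bytes

h at 0 (size 8, align 8) → ends 8
c at 8 (size 2, align 2) → ends 10
pad 6 to align 8 for g
g at 16 (size 8, align 8) → ends 24
f at 24 (size 8, align 8) → ends 32
a at 32 (size 1, align 1) → ends 33
pad 7 to align 8 for e
e at 40 (size 8, align 8) → ends 48
d at 48 (size 104, align 8) → ends 152
b at 152 (size 8, align 8) → ends 160
total 160 bytes, alignment 8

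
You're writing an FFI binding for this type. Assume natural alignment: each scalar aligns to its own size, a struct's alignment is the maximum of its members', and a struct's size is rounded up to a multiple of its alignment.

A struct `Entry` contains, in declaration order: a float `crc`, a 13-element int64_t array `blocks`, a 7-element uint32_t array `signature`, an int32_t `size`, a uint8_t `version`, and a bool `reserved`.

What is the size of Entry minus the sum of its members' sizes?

10

0..4  crc  (4B, 4-aligned)
4..8  -- padding (4B)
8..112  blocks  (104B, 8-aligned)
112..140  signature  (28B, 4-aligned)
140..144  size  (4B, 4-aligned)
144..145  version  (1B, 1-aligned)
145..146  reserved  (1B, 1-aligned)
146..152  -- tail padding (6B)
sizeof = 152, alignof = 8
data bytes 142, size 152 → padding 10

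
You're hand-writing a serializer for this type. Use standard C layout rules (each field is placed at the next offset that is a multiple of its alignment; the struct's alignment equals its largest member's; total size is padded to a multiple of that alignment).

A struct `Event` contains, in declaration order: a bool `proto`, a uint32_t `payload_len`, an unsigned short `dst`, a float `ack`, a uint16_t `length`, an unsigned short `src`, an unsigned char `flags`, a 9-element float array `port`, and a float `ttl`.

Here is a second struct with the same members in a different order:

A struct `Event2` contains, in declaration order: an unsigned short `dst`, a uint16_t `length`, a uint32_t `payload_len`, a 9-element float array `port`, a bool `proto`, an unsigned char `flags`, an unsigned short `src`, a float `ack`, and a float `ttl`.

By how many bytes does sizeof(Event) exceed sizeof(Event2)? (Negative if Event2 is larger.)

8

@0: proto [1B, align 1] → 1
+3 pad (align 4)
@4: payload_len [4B, align 4] → 8
@8: dst [2B, align 2] → 10
+2 pad (align 4)
@12: ack [4B, align 4] → 16
@16: length [2B, align 2] → 18
@18: src [2B, align 2] → 20
@20: flags [1B, align 1] → 21
+3 pad (align 4)
@24: port [36B, align 4] → 60
@60: ttl [4B, align 4] → 64
size 64, align 4
— Event2 —
@0: dst [2B, align 2] → 2
@2: length [2B, align 2] → 4
@4: payload_len [4B, align 4] → 8
@8: port [36B, align 4] → 44
@44: proto [1B, align 1] → 45
@45: flags [1B, align 1] → 46
@46: src [2B, align 2] → 48
@48: ack [4B, align 4] → 52
@52: ttl [4B, align 4] → 56
size 56, align 4
64 − 56 = 8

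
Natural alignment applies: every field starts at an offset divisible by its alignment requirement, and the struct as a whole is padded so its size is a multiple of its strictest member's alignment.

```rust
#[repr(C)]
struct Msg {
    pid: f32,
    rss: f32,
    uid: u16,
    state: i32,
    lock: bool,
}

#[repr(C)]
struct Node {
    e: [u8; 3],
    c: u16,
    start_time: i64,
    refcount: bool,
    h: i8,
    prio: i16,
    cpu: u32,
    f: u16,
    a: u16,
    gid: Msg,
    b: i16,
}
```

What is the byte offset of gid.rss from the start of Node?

Msg: pid at 0 (size 4, align 4) → ends 4; rss at 4 (size 4, align 4) → ends 8; uid at 8 (size 2, align 2) → ends 10; pad 2 to align 4 for state; state at 12 (size 4, align 4) → ends 16; lock at 16 (size 1, align 1) → ends 17; tail pad 3 to reach multiple of 4; total 20 bytes, alignment 4
e at 0 (size 3, align 1) → ends 3
pad 1 to align 2 for c
c at 4 (size 2, align 2) → ends 6
pad 2 to align 8 for start_time
start_time at 8 (size 8, align 8) → ends 16
refcount at 16 (size 1, align 1) → ends 17
h at 17 (size 1, align 1) → ends 18
prio at 18 (size 2, align 2) → ends 20
cpu at 20 (size 4, align 4) → ends 24
f at 24 (size 2, align 2) → ends 26
a at 26 (size 2, align 2) → ends 28
gid at 28 (size 20, align 4) → ends 48
within Msg: rss at 4
28 + 4 = 32

32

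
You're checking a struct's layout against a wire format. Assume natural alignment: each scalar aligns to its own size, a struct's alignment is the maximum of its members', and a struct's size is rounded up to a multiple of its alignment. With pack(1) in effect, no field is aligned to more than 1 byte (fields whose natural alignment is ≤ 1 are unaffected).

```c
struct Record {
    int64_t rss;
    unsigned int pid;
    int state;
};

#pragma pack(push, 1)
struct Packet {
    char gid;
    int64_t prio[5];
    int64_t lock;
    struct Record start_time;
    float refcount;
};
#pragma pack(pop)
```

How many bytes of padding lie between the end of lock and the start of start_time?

0

Record: 0..8  rss  (8B, 8-aligned); 8..12  pid  (4B, 4-aligned); 12..16  state  (4B, 4-aligned); sizeof = 16, alignof = 8
0..1  gid  (1B, 1-aligned)
1..41  prio  (40B, 1-aligned)
41..49  lock  (8B, 1-aligned)
49..65  start_time  (16B, 1-aligned)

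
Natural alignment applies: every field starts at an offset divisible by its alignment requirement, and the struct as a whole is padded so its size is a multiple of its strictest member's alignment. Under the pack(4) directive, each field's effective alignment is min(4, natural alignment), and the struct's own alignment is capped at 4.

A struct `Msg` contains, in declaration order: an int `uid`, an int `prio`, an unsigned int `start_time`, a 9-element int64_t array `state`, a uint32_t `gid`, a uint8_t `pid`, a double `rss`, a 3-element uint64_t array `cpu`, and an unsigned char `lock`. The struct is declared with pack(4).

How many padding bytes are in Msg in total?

uid at 0 (size 4, align 4) → ends 4
prio at 4 (size 4, align 4) → ends 8
start_time at 8 (size 4, align 4) → ends 12
state at 12 (size 72, align 4) → ends 84
gid at 84 (size 4, align 4) → ends 88
pid at 88 (size 1, align 1) → ends 89
pad 3 to align 4 for rss
rss at 92 (size 8, align 4) → ends 100
cpu at 100 (size 24, align 4) → ends 124
lock at 124 (size 1, align 1) → ends 125
tail pad 3 to reach multiple of 4
total 128 bytes, alignment 4
data bytes 122, size 128 → padding 6

6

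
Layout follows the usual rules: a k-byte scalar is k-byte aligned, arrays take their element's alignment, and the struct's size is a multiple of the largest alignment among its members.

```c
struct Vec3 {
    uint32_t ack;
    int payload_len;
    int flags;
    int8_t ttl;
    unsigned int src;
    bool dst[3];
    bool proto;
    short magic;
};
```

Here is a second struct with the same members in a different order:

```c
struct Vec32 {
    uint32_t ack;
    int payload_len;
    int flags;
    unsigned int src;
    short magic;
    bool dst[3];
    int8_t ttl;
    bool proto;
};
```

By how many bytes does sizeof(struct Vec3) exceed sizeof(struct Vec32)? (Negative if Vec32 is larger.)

4

@0: ack [4B, align 4] → 4
@4: payload_len [4B, align 4] → 8
@8: flags [4B, align 4] → 12
@12: ttl [1B, align 1] → 13
+3 pad (align 4)
@16: src [4B, align 4] → 20
@20: dst [3B, align 1] → 23
@23: proto [1B, align 1] → 24
@24: magic [2B, align 2] → 26
+2 tail pad (align 4)
size 28, align 4
— Vec32 —
@0: ack [4B, align 4] → 4
@4: payload_len [4B, align 4] → 8
@8: flags [4B, align 4] → 12
@12: src [4B, align 4] → 16
@16: magic [2B, align 2] → 18
@18: dst [3B, align 1] → 21
@21: ttl [1B, align 1] → 22
@22: proto [1B, align 1] → 23
+1 tail pad (align 4)
size 24, align 4
28 − 24 = 4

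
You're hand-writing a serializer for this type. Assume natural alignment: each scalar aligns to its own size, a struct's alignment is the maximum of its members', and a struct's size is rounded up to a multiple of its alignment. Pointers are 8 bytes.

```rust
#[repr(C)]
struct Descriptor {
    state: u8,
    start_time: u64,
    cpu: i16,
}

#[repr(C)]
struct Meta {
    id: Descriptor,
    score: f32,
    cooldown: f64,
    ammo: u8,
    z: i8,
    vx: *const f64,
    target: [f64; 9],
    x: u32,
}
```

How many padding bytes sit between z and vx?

6

Descriptor: 0..1  state  (1B, 1-aligned); 1..8  -- padding (7B); 8..16  start_time  (8B, 8-aligned); 16..18  cpu  (2B, 2-aligned); 18..24  -- tail padding (6B); sizeof = 24, alignof = 8
0..24  id  (24B, 8-aligned)
24..28  score  (4B, 4-aligned)
28..32  -- padding (4B)
32..40  cooldown  (8B, 8-aligned)
40..41  ammo  (1B, 1-aligned)
41..42  z  (1B, 1-aligned)
42..48  -- padding (6B)
48..56  vx  (8B, 8-aligned)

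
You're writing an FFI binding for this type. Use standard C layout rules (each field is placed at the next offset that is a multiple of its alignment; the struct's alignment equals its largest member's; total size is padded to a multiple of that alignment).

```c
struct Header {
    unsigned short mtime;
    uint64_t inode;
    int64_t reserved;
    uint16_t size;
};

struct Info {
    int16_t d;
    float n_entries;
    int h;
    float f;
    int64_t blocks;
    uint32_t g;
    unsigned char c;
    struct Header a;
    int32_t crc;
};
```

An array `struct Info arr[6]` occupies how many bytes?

432

Header: mtime at 0 (size 2, align 2) → ends 2; pad 6 to align 8 for inode; inode at 8 (size 8, align 8) → ends 16; reserved at 16 (size 8, align 8) → ends 24; size at 24 (size 2, align 2) → ends 26; tail pad 6 to reach multiple of 8; total 32 bytes, alignment 8
d at 0 (size 2, align 2) → ends 2
pad 2 to align 4 for n_entries
n_entries at 4 (size 4, align 4) → ends 8
h at 8 (size 4, align 4) → ends 12
f at 12 (size 4, align 4) → ends 16
blocks at 16 (size 8, align 8) → ends 24
g at 24 (size 4, align 4) → ends 28
c at 28 (size 1, align 1) → ends 29
pad 3 to align 8 for a
a at 32 (size 32, align 8) → ends 64
crc at 64 (size 4, align 4) → ends 68
tail pad 4 to reach multiple of 8
total 72 bytes, alignment 8
array of 6: 6 × 72 = 432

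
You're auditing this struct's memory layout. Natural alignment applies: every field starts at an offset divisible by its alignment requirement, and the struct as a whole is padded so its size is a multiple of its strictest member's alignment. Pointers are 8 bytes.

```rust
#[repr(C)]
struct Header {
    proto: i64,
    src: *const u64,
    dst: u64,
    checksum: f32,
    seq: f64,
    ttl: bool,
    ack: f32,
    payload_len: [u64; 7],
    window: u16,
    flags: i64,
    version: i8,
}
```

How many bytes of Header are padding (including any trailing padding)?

20

proto at 0 (size 8, align 8) → ends 8
src at 8 (size 8, align 8) → ends 16
dst at 16 (size 8, align 8) → ends 24
checksum at 24 (size 4, align 4) → ends 28
pad 4 to align 8 for seq
seq at 32 (size 8, align 8) → ends 40
ttl at 40 (size 1, align 1) → ends 41
pad 3 to align 4 for ack
ack at 44 (size 4, align 4) → ends 48
payload_len at 48 (size 56, align 8) → ends 104
window at 104 (size 2, align 2) → ends 106
pad 6 to align 8 for flags
flags at 112 (size 8, align 8) → ends 120
version at 120 (size 1, align 1) → ends 121
tail pad 7 to reach multiple of 8
total 128 bytes, alignment 8
data bytes 108, size 128 → padding 20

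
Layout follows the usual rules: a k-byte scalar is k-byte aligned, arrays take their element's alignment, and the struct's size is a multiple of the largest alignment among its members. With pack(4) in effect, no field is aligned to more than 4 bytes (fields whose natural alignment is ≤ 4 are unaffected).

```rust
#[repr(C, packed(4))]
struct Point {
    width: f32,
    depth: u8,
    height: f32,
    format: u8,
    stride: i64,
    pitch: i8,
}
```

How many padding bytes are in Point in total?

width at 0 (size 4, align 4) → ends 4
depth at 4 (size 1, align 1) → ends 5
pad 3 to align 4 for height
height at 8 (size 4, align 4) → ends 12
format at 12 (size 1, align 1) → ends 13
pad 3 to align 4 for stride
stride at 16 (size 8, align 4) → ends 24
pitch at 24 (size 1, align 1) → ends 25
tail pad 3 to reach multiple of 4
total 28 bytes, alignment 4
data bytes 19, size 28 → padding 9

9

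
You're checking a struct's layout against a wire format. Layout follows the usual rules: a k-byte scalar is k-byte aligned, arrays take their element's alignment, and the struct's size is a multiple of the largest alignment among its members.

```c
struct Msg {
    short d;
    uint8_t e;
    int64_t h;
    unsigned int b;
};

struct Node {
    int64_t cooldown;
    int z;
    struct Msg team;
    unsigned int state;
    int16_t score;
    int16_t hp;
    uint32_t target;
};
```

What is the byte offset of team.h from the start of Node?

24

Msg: @0: d [2B, align 2] → 2; @2: e [1B, align 1] → 3; +5 pad (align 8); @8: h [8B, align 8] → 16; @16: b [4B, align 4] → 20; +4 tail pad (align 8); size 24, align 8
@0: cooldown [8B, align 8] → 8
@8: z [4B, align 4] → 12
+4 pad (align 8)
@16: team [24B, align 8] → 40
within Msg: h at 8
16 + 8 = 24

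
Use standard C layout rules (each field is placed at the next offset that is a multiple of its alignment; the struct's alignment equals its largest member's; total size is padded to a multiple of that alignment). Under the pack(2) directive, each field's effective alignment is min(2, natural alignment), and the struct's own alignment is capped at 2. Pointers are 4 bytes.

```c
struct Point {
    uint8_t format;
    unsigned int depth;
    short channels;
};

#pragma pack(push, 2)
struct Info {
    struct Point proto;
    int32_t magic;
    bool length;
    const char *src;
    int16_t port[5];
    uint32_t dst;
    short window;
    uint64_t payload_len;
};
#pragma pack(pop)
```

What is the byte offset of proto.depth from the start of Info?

4

Point: format at 0 (size 1, align 1) → ends 1; pad 3 to align 4 for depth; depth at 4 (size 4, align 4) → ends 8; channels at 8 (size 2, align 2) → ends 10; tail pad 2 to reach multiple of 4; total 12 bytes, alignment 4
proto at 0 (size 12, align 2) → ends 12
within Point: depth at 4
0 + 4 = 4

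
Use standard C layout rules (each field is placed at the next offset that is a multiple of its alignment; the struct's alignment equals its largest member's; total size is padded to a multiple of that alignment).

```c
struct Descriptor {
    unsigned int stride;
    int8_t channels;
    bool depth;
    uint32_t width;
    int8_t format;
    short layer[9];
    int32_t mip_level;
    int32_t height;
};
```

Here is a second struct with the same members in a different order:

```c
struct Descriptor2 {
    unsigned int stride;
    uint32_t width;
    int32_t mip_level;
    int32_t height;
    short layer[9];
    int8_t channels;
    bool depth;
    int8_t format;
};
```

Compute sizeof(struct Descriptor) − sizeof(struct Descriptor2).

stride at 0 (size 4, align 4) → ends 4
channels at 4 (size 1, align 1) → ends 5
depth at 5 (size 1, align 1) → ends 6
pad 2 to align 4 for width
width at 8 (size 4, align 4) → ends 12
format at 12 (size 1, align 1) → ends 13
pad 1 to align 2 for layer
layer at 14 (size 18, align 2) → ends 32
mip_level at 32 (size 4, align 4) → ends 36
height at 36 (size 4, align 4) → ends 40
total 40 bytes, alignment 4
— Descriptor2 —
stride at 0 (size 4, align 4) → ends 4
width at 4 (size 4, align 4) → ends 8
mip_level at 8 (size 4, align 4) → ends 12
height at 12 (size 4, align 4) → ends 16
layer at 16 (size 18, align 2) → ends 34
channels at 34 (size 1, align 1) → ends 35
depth at 35 (size 1, align 1) → ends 36
format at 36 (size 1, align 1) → ends 37
tail pad 3 to reach multiple of 4
total 40 bytes, alignment 4
40 − 40 = 0

0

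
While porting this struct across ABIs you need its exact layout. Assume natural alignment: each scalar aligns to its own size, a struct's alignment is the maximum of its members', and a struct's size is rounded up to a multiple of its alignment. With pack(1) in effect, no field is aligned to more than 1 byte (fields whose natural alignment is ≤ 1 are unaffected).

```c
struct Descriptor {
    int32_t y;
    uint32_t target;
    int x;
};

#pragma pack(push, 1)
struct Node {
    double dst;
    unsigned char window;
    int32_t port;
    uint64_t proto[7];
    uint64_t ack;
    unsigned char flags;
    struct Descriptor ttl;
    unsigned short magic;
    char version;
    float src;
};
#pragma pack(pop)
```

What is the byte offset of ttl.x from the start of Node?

Descriptor: 0..4  y  (4B, 4-aligned); 4..8  target  (4B, 4-aligned); 8..12  x  (4B, 4-aligned); sizeof = 12, alignof = 4
0..8  dst  (8B, 1-aligned)
8..9  window  (1B, 1-aligned)
9..13  port  (4B, 1-aligned)
13..69  proto  (56B, 1-aligned)
69..77  ack  (8B, 1-aligned)
77..78  flags  (1B, 1-aligned)
78..90  ttl  (12B, 1-aligned)
within Descriptor: x at 8
78 + 8 = 86

86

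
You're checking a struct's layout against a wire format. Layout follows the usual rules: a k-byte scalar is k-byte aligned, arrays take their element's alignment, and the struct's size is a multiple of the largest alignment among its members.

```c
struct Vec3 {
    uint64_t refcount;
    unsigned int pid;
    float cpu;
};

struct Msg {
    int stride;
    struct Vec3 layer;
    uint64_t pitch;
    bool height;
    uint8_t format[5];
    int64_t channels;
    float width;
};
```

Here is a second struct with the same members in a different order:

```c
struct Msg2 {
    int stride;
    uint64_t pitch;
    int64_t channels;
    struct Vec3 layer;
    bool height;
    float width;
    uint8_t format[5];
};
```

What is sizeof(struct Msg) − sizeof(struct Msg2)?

Vec3: 0..8  refcount  (8B, 8-aligned); 8..12  pid  (4B, 4-aligned); 12..16  cpu  (4B, 4-aligned); sizeof = 16, alignof = 8
0..4  stride  (4B, 4-aligned)
4..8  -- padding (4B)
8..24  layer  (16B, 8-aligned)
24..32  pitch  (8B, 8-aligned)
32..33  height  (1B, 1-aligned)
33..38  format  (5B, 1-aligned)
38..40  -- padding (2B)
40..48  channels  (8B, 8-aligned)
48..52  width  (4B, 4-aligned)
52..56  -- tail padding (4B)
sizeof = 56, alignof = 8
— Msg2 —
0..4  stride  (4B, 4-aligned)
4..8  -- padding (4B)
8..16  pitch  (8B, 8-aligned)
16..24  channels  (8B, 8-aligned)
24..40  layer  (16B, 8-aligned)
40..41  height  (1B, 1-aligned)
41..44  -- padding (3B)
44..48  width  (4B, 4-aligned)
48..53  format  (5B, 1-aligned)
53..56  -- tail padding (3B)
sizeof = 56, alignof = 8
56 − 56 = 0

0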